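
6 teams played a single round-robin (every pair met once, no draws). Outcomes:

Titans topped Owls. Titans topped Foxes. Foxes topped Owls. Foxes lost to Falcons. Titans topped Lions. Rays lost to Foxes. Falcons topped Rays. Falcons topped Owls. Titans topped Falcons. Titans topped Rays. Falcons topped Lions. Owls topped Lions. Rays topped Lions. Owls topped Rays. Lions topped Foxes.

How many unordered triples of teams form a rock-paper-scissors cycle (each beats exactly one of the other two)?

Win totals: Owls 2, Falcons 4, Titans 5, Rays 1, Lions 1, Foxes 2.
A team with w wins dominates both others in C(w,2) triples; summing gives 1 + 6 + 10 + 0 + 0 + 1 = 18 transitive triples.
Total triples C(6,3) = 20, so cyclic triples = 20 − 18 = 2.

2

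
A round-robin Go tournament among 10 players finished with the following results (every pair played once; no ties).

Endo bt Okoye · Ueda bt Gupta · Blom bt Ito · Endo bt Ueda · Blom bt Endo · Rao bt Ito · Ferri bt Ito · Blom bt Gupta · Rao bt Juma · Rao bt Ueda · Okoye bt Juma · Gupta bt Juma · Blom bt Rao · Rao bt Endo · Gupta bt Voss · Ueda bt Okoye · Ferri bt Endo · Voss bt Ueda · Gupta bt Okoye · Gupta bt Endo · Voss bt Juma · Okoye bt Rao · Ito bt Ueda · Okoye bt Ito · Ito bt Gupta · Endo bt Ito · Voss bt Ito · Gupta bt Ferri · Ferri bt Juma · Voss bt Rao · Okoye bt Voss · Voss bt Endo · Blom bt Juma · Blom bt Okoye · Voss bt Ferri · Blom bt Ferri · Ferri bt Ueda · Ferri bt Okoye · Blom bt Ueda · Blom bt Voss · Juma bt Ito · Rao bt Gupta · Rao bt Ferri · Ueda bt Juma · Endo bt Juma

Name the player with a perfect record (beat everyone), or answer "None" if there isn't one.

Blom

Blom has 9 wins out of 9 opponents — a perfect record.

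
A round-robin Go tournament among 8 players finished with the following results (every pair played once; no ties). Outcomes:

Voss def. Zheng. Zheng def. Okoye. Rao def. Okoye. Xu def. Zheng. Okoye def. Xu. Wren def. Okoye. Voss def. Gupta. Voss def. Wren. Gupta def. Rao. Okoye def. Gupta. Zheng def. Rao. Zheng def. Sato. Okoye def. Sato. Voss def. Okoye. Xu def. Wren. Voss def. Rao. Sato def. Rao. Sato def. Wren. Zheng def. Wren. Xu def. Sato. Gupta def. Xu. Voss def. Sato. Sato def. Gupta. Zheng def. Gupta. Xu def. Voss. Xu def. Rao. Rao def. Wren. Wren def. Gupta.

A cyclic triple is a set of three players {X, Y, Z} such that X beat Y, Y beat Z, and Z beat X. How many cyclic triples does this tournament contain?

Win totals: Xu 5, Voss 6, Wren 2, Okoye 3, Sato 3, Gupta 2, Rao 2, Zheng 5.
A player with w wins dominates both others in C(w,2) triples; summing gives 10 + 15 + 1 + 3 + 3 + 1 + 1 + 10 = 44 transitive triples.
Total triples C(8,3) = 56, so cyclic triples = 56 − 44 = 12.

12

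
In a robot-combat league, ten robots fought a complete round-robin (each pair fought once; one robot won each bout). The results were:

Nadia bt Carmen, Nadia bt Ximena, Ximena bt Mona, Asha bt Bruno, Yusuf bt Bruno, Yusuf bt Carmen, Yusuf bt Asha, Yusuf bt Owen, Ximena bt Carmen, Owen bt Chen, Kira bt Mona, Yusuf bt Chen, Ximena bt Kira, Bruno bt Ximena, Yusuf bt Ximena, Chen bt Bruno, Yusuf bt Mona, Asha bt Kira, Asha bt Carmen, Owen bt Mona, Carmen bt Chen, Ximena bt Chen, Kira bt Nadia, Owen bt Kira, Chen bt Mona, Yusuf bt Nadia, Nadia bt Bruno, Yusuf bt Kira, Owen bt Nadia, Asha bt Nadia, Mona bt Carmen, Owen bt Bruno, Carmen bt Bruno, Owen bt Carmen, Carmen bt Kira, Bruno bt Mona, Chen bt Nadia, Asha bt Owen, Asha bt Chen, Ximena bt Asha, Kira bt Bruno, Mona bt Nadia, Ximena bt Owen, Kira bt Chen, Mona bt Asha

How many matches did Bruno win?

2

Bruno's results: beat Ximena, Mona; lost to Owen, Yusuf, Chen, Carmen, Kira, Asha, Nadia.
That is 2 wins.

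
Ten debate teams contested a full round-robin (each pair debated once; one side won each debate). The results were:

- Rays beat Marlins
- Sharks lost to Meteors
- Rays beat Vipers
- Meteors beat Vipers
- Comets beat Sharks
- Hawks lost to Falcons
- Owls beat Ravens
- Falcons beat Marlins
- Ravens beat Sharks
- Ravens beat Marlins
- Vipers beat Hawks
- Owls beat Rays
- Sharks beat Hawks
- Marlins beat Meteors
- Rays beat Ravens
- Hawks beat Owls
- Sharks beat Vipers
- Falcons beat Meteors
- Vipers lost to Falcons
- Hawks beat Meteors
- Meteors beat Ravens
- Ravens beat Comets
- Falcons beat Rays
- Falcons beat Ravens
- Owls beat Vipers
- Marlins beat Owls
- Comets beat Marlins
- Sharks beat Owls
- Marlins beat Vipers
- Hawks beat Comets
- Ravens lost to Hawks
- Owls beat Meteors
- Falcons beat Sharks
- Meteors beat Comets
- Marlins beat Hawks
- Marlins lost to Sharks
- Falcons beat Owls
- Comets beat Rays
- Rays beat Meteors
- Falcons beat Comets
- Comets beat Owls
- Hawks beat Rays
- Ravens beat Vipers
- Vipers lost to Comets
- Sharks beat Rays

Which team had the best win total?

Falcons

Win totals: Comets 5, Falcons 9, Vipers 1, Ravens 4, Sharks 5, Meteors 4, Hawks 5, Rays 4, Owls 4, Marlins 4.
Falcons leads with 9 wins (next highest: 5).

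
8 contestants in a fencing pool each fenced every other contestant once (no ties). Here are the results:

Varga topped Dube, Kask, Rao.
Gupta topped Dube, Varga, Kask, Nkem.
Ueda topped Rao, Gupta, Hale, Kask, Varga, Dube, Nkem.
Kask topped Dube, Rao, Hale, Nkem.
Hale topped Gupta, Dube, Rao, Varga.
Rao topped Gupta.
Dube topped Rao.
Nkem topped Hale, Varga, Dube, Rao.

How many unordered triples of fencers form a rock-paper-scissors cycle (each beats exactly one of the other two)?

8

Win totals: Varga 3, Gupta 4, Nkem 4, Dube 1, Ueda 7, Kask 4, Hale 4, Rao 1.
A fencer with w wins dominates both others in C(w,2) triples; summing gives 3 + 6 + 6 + 0 + 21 + 6 + 6 + 0 = 48 transitive triples.
Total triples C(8,3) = 56, so cyclic triples = 56 − 48 = 8.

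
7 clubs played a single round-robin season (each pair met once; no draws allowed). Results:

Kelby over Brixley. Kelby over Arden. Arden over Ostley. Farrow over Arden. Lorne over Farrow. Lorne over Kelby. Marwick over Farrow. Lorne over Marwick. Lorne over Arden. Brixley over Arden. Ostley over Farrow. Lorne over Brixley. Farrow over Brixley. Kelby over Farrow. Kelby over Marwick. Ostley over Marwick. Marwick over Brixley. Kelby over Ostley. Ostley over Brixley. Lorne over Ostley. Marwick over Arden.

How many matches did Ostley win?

3

Ostley's results: beat Farrow, Brixley, Marwick; lost to Lorne, Arden, Kelby.
That is 3 wins.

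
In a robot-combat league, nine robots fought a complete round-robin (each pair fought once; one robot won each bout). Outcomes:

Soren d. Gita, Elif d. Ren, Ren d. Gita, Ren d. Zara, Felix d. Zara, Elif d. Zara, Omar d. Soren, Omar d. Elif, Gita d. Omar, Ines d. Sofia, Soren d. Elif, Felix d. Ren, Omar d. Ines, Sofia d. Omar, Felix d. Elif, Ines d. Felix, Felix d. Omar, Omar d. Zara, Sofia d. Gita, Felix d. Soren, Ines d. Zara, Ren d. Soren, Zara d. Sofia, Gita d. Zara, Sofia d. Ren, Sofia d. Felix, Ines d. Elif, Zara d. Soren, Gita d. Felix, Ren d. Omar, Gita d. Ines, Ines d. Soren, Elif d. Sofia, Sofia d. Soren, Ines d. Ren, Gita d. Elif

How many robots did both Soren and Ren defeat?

Soren beat: Elif, Gita.
Ren beat: Zara, Soren, Gita, Omar.
Both beat: Gita — 1.

1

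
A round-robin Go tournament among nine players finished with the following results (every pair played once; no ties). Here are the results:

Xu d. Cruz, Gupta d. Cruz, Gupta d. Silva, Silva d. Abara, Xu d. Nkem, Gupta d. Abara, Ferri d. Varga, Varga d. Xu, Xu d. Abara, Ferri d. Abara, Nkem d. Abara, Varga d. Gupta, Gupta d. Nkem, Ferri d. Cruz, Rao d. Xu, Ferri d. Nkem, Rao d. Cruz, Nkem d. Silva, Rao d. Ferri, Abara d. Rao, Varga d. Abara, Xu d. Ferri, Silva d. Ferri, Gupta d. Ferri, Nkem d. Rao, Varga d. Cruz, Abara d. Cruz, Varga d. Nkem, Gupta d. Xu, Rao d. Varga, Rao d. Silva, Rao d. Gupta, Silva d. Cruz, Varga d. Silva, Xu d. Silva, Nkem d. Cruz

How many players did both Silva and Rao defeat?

Silva beat: Cruz, Ferri, Abara.
Rao beat: Cruz, Silva, Ferri, Varga, Xu, Gupta.
Both beat: Cruz, Ferri — 2.

2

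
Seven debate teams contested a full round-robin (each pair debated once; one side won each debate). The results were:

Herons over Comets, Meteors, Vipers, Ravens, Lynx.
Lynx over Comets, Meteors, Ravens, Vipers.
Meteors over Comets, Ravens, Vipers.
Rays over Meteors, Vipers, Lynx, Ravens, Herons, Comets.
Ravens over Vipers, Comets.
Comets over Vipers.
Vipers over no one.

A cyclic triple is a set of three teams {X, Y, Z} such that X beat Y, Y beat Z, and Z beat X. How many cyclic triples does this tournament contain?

0

Win totals: Herons 5, Rays 6, Lynx 4, Vipers 0, Comets 1, Ravens 2, Meteors 3.
A team with w wins dominates both others in C(w,2) triples; summing gives 10 + 15 + 6 + 0 + 0 + 1 + 3 = 35 transitive triples.
Total triples C(7,3) = 35, so cyclic triples = 35 − 35 = 0.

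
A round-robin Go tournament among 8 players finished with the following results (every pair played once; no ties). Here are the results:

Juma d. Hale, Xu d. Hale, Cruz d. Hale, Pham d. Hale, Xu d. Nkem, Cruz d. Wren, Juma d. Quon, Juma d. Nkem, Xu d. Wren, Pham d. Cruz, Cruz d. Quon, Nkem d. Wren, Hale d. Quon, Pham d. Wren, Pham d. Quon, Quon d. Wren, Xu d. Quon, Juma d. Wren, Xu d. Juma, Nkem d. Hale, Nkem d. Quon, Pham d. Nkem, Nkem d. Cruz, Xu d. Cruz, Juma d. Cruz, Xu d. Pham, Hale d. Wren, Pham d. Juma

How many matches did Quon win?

Quon's results: beat Wren; lost to Xu, Hale, Nkem, Juma, Pham, Cruz.
That is 1 win.

1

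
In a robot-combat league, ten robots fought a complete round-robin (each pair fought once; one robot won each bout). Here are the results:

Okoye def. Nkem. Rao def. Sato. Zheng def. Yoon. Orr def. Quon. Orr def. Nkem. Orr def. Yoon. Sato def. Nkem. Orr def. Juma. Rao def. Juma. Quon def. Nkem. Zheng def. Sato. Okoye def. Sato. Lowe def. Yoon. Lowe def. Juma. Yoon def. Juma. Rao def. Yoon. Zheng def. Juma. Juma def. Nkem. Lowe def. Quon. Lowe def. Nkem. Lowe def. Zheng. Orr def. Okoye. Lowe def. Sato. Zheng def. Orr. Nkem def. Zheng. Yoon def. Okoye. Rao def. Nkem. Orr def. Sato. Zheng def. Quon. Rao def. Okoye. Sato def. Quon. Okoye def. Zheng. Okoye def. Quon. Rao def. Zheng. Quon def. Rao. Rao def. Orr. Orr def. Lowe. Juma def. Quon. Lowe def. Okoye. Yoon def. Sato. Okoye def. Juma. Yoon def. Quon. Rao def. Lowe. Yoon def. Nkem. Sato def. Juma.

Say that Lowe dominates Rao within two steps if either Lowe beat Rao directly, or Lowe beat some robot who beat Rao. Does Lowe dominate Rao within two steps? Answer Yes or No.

Lowe did not beat Rao directly.
Lowe beat Sato, Okoye, Yoon, Juma, Nkem, Quon, Zheng. Of those, Quon beat Rao.

Yes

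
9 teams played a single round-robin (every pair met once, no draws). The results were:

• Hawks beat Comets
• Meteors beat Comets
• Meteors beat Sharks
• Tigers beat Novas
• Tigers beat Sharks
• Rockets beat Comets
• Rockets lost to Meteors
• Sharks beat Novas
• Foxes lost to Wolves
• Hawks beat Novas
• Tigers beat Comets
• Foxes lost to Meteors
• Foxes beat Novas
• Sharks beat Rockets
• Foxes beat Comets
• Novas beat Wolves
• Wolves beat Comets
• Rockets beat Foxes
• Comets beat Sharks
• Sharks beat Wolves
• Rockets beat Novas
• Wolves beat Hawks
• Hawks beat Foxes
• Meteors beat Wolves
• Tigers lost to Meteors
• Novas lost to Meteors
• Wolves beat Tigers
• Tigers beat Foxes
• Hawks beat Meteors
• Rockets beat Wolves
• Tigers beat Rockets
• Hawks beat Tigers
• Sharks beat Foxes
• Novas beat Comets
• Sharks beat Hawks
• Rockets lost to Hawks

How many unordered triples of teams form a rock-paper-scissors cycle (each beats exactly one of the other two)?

14

Win totals: Meteors 7, Sharks 5, Hawks 6, Wolves 4, Comets 1, Novas 2, Foxes 2, Tigers 5, Rockets 4.
A team with w wins dominates both others in C(w,2) triples; summing gives 21 + 10 + 15 + 6 + 0 + 1 + 1 + 10 + 6 = 70 transitive triples.
Total triples C(9,3) = 84, so cyclic triples = 84 − 70 = 14.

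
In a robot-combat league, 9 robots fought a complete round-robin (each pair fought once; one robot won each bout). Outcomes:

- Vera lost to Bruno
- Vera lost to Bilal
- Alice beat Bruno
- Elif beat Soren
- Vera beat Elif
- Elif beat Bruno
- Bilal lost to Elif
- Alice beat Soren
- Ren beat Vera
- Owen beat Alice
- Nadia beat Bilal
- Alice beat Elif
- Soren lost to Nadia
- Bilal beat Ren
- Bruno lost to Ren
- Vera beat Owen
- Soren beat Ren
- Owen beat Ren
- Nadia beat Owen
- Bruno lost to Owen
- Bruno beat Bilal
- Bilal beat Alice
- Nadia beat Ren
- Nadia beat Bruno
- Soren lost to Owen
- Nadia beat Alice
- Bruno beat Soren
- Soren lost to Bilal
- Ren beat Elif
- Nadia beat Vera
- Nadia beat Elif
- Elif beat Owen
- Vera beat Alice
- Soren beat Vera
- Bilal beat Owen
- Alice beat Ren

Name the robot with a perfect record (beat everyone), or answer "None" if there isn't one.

Nadia

Nadia has 8 wins out of 8 opponents — a perfect record.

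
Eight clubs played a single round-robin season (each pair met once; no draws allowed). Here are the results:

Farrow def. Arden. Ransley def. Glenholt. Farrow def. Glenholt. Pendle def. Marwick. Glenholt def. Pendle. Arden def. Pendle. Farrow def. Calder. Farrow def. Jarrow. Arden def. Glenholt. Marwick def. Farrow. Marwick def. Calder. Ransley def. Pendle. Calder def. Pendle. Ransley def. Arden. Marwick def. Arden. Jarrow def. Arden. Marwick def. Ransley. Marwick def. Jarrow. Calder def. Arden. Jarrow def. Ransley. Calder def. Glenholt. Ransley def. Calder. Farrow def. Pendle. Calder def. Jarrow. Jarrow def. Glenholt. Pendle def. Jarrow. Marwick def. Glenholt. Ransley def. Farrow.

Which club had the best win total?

Win totals: Glenholt 1, Calder 4, Ransley 5, Farrow 5, Pendle 2, Arden 2, Jarrow 3, Marwick 6.
Marwick leads with 6 wins (next highest: 5).

Marwick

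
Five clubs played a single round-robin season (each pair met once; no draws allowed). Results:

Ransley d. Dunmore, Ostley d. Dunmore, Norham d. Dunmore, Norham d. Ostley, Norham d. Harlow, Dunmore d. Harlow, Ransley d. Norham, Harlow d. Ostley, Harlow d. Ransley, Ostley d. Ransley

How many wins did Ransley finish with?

Ransley's results: beat Norham, Dunmore; lost to Harlow, Ostley.
That is 2 wins.

2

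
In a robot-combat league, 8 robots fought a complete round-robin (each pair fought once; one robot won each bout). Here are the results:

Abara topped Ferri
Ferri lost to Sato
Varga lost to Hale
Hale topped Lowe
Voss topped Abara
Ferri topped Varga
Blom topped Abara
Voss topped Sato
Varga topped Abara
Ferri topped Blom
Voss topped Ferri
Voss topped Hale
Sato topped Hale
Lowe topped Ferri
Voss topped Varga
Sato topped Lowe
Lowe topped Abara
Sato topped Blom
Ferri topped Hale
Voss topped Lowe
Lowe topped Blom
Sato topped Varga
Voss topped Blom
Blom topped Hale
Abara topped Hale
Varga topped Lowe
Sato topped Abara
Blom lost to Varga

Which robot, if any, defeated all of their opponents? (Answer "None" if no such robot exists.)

Voss

Voss has 7 wins out of 7 opponents — a perfect record.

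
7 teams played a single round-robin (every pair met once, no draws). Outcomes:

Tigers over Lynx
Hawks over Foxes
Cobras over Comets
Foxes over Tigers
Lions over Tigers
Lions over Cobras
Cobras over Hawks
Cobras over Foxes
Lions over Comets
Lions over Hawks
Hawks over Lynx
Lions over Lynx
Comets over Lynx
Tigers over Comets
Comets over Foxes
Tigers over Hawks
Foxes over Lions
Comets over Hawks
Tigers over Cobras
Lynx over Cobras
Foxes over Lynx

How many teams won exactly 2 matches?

1

Win totals: Comets 3, Tigers 4, Foxes 3, Lynx 1, Cobras 3, Lions 5, Hawks 2.
Exactly 2: Hawks — 1 team.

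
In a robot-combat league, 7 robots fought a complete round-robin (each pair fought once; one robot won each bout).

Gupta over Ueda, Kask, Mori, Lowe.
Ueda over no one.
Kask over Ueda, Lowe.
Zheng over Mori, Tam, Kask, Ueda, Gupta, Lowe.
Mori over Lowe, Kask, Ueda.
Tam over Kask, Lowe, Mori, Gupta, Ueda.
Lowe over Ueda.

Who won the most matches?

Zheng

Win totals: Tam 5, Ueda 0, Mori 3, Kask 2, Lowe 1, Zheng 6, Gupta 4.
Zheng leads with 6 wins (next highest: 5).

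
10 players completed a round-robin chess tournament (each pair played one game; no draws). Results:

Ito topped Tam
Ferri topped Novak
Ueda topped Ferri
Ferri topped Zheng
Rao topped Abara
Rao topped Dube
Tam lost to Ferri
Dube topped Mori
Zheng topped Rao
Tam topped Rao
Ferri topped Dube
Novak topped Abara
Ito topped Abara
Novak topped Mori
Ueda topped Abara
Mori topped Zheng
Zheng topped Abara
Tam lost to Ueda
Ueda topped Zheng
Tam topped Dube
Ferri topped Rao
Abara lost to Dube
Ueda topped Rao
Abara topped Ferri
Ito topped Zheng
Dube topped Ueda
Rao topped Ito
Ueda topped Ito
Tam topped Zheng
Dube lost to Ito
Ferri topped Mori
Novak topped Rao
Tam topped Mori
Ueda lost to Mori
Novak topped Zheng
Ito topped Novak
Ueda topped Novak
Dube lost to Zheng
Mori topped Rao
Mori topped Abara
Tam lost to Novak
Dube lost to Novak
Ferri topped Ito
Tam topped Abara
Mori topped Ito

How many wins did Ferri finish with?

Ferri's results: beat Dube, Mori, Novak, Zheng, Rao, Ito, Tam; lost to Ueda, Abara.
That is 7 wins.

7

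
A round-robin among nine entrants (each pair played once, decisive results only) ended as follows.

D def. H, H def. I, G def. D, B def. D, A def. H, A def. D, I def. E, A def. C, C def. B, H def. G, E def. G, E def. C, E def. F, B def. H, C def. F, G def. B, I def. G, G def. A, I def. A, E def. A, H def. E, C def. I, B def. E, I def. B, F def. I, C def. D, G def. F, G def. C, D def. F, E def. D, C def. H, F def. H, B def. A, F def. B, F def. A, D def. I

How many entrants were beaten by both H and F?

1

H beat: E, G, I.
F beat: A, B, H, I.
Both beat: I — 1.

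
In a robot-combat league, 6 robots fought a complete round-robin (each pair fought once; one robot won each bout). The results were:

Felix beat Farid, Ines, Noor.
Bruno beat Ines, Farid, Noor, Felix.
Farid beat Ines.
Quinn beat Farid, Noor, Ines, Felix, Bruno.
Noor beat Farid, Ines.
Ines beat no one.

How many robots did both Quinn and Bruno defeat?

Quinn beat: Felix, Ines, Bruno, Noor, Farid.
Bruno beat: Felix, Ines, Noor, Farid.
Both beat: Felix, Ines, Noor, Farid — 4.

4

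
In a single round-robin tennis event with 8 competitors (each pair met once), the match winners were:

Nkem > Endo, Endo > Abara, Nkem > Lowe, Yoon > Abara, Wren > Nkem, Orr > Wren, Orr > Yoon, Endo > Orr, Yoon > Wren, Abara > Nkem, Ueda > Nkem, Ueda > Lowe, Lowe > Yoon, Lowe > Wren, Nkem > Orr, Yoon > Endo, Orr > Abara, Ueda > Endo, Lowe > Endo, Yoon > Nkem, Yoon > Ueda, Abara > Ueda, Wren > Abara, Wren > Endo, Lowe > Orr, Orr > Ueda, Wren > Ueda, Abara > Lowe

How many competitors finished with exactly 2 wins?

1

Win totals: Lowe 4, Ueda 3, Orr 4, Abara 3, Wren 4, Endo 2, Nkem 3, Yoon 5.
Exactly 2: Endo — 1 competitor.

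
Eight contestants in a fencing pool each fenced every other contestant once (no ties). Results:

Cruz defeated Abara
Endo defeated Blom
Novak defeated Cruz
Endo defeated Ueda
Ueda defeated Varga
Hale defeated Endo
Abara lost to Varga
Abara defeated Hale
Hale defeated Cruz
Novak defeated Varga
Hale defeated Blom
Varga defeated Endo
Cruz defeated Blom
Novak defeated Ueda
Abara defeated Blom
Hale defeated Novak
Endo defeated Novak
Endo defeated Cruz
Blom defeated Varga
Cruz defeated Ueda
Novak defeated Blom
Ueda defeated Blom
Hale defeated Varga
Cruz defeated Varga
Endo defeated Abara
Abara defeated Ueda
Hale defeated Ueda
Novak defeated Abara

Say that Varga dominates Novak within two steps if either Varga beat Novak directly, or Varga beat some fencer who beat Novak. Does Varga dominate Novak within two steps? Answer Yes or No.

Yes

Varga did not beat Novak directly.
Varga beat Abara, Endo. Of those, Endo beat Novak.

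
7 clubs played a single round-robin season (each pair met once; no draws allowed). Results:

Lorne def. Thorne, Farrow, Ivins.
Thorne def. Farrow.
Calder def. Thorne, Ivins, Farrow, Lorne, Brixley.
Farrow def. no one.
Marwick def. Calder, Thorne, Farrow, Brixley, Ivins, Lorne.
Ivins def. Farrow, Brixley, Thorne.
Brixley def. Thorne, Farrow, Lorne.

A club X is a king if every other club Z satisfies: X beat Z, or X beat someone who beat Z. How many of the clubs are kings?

Ivins cannot reach Marwick, Calder in two steps.
Marwick reaches everyone (king).
Brixley cannot reach Marwick, Calder in two steps.
Lorne cannot reach Marwick, Calder in two steps.
Farrow cannot reach Ivins, Marwick, Brixley, Lorne, Calder, Thorne in two steps.
Calder cannot reach Marwick in two steps.
Thorne cannot reach Ivins, Marwick, Brixley, Lorne, Calder in two steps.
Kings: Marwick — 1.

1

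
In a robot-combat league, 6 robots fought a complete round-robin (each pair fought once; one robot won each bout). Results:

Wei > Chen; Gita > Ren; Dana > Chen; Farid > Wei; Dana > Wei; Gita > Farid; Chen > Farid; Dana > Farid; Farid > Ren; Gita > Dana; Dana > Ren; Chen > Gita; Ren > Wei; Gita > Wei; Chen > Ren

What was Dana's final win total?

Dana's results: beat Ren, Wei, Farid, Chen; lost to Gita.
That is 4 wins.

4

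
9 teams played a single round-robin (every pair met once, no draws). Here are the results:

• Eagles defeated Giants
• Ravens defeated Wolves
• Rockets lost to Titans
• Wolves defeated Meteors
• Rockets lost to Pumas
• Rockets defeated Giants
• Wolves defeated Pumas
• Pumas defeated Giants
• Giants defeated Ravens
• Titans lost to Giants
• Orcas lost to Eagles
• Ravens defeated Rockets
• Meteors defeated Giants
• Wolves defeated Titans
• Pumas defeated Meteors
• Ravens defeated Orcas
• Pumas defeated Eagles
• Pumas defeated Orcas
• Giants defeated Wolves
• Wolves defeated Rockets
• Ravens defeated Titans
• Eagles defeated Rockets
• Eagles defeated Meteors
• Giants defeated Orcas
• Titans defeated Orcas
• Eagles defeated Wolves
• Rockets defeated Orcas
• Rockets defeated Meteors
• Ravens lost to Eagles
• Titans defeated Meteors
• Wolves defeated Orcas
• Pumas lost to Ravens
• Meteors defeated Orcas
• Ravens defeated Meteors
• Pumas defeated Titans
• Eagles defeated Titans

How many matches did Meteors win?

Meteors' results: beat Orcas, Giants; lost to Titans, Wolves, Pumas, Rockets, Ravens, Eagles.
That is 2 wins.

2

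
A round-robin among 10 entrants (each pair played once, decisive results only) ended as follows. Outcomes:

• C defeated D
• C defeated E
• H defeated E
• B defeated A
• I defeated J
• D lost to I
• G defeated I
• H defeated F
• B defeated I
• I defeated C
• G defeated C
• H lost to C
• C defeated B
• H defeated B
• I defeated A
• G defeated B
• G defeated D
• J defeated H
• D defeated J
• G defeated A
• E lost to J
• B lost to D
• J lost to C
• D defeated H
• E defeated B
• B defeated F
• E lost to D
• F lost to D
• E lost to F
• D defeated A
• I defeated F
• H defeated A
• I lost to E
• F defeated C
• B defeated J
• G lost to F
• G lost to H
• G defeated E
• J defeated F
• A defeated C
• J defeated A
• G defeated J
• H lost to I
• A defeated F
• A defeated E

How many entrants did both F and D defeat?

F beat: C, E, G.
D beat: A, B, E, F, H, J.
Both beat: E — 1.

1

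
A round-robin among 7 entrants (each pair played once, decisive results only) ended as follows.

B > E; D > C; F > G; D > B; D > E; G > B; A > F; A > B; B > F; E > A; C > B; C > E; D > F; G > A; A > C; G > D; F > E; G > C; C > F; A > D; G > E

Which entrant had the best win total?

G

Win totals: A 4, B 2, C 3, D 4, E 1, F 2, G 5.
G leads with 5 wins (next highest: 4).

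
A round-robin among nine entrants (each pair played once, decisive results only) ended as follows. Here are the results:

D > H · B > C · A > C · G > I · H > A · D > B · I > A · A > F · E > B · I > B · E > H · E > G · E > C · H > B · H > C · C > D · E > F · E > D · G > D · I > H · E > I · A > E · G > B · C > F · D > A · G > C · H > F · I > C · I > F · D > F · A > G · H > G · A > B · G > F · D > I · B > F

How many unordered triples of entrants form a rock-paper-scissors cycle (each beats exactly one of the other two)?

Win totals: A 5, B 2, C 2, D 5, E 7, F 0, G 5, H 5, I 5.
An entrant with w wins dominates both others in C(w,2) triples; summing gives 10 + 1 + 1 + 10 + 21 + 0 + 10 + 10 + 10 = 73 transitive triples.
Total triples C(9,3) = 84, so cyclic triples = 84 − 73 = 11.

11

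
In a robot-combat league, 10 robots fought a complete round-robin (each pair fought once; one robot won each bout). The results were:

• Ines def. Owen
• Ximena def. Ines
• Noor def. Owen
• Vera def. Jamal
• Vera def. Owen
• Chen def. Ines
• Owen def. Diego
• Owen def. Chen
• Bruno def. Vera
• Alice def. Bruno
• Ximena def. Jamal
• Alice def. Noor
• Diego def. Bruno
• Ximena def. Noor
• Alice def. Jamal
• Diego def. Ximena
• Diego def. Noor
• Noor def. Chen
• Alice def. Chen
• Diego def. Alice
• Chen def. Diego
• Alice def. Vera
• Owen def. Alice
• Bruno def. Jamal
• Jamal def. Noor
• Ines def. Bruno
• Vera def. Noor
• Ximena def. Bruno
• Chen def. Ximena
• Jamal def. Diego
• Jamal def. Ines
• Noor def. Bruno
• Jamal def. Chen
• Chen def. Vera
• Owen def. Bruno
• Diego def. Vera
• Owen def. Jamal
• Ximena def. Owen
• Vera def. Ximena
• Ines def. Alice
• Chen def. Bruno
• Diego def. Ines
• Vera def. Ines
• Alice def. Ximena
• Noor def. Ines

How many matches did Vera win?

Vera's results: beat Ines, Ximena, Owen, Jamal, Noor; lost to Alice, Chen, Bruno, Diego.
That is 5 wins.

5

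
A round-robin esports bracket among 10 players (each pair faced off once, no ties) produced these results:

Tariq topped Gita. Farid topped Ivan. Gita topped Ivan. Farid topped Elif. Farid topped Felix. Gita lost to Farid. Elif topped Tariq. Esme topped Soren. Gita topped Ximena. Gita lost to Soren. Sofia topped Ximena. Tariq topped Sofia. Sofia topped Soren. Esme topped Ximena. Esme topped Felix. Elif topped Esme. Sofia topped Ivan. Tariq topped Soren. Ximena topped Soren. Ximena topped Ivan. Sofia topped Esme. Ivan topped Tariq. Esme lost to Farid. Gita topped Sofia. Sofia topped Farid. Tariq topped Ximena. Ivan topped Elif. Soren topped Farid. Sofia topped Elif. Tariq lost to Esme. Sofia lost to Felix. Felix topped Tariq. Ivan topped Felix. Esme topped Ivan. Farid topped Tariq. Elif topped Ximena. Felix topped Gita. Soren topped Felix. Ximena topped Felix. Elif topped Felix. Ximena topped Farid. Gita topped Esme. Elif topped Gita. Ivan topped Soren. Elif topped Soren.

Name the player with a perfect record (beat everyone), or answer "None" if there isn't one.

Highest win total is Sofia with 6 (out of 9 possible).
Sofia lost to Felix, Gita, Tariq, so no player went undefeated.

None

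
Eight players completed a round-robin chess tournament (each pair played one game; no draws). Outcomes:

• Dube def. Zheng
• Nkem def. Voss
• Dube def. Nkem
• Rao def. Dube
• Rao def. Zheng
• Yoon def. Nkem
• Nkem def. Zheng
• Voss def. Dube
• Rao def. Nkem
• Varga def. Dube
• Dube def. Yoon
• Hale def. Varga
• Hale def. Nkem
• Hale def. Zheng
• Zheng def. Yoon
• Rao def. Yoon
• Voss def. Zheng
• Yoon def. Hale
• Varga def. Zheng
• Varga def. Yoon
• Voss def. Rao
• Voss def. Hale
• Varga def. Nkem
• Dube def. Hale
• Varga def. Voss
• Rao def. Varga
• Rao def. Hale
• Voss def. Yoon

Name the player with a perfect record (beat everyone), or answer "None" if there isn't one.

None

Highest win total is Rao with 6 (out of 7 possible).
Rao lost to Voss, so no player went undefeated.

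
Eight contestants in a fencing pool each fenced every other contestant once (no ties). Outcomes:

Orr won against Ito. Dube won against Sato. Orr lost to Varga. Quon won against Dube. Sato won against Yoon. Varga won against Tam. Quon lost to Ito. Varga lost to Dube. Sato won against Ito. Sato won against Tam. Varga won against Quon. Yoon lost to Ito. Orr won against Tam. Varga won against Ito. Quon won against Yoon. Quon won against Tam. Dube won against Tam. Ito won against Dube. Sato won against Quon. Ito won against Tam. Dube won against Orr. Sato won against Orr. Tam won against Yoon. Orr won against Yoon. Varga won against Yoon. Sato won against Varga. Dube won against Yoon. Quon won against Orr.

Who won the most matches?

Sato

Win totals: Varga 5, Quon 4, Ito 4, Tam 1, Dube 5, Sato 6, Yoon 0, Orr 3.
Sato leads with 6 wins (next highest: 5).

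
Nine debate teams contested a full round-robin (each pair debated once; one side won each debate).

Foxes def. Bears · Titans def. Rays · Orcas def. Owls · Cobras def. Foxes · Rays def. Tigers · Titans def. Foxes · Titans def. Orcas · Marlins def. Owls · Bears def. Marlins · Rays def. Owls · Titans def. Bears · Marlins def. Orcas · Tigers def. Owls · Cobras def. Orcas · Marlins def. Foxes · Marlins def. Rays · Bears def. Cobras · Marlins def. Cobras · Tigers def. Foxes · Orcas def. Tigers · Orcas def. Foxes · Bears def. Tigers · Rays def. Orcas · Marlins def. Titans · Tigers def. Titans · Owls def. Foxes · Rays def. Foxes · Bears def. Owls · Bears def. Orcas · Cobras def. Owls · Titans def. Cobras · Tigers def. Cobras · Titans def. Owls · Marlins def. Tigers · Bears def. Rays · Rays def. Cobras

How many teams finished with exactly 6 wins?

2

Win totals: Titans 6, Rays 5, Tigers 4, Owls 1, Orcas 3, Bears 6, Marlins 7, Foxes 1, Cobras 3.
Exactly 6: Titans, Bears — 2 teams.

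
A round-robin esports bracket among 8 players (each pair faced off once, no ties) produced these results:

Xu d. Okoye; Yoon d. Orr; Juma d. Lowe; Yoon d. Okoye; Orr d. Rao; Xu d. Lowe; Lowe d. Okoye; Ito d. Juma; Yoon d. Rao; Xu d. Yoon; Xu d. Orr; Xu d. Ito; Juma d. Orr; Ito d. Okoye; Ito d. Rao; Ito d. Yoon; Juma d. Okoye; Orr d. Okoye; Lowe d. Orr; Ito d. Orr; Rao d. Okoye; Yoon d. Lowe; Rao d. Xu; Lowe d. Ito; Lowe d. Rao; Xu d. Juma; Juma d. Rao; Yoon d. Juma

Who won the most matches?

Xu

Win totals: Lowe 4, Okoye 0, Ito 5, Juma 4, Yoon 5, Xu 6, Rao 2, Orr 2.
Xu leads with 6 wins (next highest: 5).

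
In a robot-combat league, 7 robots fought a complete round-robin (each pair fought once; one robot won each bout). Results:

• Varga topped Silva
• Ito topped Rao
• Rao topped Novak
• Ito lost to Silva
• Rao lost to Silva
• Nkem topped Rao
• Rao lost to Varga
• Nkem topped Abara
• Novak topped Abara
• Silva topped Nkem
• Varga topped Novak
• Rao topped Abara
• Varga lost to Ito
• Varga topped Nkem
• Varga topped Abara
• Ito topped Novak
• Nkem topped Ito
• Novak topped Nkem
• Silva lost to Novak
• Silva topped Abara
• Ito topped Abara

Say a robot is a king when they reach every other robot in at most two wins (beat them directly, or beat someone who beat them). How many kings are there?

3

Varga reaches everyone (king).
Rao cannot reach Varga, Ito in two steps.
Ito reaches everyone (king).
Silva reaches everyone (king).
Novak cannot reach Varga in two steps.
Abara cannot reach Varga, Rao, Ito, Silva, Novak, Nkem in two steps.
Nkem cannot reach Silva in two steps.
Kings: Varga, Ito, Silva — 3.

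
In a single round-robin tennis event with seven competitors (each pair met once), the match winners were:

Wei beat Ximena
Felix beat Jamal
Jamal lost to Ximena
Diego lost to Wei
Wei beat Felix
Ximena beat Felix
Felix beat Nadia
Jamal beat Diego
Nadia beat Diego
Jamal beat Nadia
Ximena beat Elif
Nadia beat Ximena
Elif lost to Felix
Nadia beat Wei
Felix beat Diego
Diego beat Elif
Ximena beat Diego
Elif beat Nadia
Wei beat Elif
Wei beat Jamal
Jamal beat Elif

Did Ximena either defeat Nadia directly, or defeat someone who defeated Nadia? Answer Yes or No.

Yes

Ximena did not beat Nadia directly.
Ximena beat Diego, Felix, Elif, Jamal. Of those, Felix beat Nadia.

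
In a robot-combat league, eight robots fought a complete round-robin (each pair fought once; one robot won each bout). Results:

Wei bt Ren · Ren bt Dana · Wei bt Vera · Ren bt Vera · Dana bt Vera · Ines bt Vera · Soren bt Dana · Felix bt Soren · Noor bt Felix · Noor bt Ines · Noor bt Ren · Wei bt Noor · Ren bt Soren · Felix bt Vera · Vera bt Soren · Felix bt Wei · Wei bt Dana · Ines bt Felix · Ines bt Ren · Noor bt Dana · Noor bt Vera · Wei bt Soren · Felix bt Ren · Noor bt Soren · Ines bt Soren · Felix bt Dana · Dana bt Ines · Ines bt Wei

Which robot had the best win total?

Noor

Win totals: Dana 2, Soren 1, Vera 1, Ines 5, Wei 5, Ren 3, Felix 5, Noor 6.
Noor leads with 6 wins (next highest: 5).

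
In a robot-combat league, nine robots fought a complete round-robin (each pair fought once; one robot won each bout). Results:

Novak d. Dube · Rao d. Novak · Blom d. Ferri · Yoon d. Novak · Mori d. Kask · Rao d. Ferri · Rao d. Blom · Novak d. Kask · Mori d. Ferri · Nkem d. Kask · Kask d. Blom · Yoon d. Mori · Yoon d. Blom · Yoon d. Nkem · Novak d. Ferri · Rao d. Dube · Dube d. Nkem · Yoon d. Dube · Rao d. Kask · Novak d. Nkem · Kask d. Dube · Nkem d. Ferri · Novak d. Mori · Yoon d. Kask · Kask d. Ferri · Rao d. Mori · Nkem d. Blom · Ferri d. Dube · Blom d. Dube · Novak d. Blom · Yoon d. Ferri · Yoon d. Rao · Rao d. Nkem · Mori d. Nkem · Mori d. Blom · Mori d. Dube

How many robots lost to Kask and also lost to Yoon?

Kask beat: Ferri, Blom, Dube.
Yoon beat: Rao, Mori, Novak, Ferri, Blom, Kask, Nkem, Dube.
Both beat: Ferri, Blom, Dube — 3.

3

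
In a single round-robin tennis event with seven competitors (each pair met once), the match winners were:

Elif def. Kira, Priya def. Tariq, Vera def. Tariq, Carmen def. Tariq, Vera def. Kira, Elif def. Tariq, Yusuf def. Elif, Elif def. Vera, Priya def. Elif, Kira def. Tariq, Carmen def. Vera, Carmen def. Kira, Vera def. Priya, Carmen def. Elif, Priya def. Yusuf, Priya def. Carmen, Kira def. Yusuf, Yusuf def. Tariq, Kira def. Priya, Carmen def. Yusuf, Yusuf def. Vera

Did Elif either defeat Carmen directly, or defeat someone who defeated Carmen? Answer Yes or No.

No

Elif did not beat Carmen directly.
Elif beat Tariq, Kira, Vera, but each of them lost to Carmen. No two-step path.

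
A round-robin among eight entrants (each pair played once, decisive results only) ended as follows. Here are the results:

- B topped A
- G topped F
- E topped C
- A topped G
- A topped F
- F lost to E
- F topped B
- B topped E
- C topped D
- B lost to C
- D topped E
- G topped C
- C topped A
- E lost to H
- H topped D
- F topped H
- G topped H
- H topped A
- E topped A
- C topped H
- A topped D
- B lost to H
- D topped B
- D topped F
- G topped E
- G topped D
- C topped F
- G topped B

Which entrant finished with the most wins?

G

Win totals: A 3, B 2, C 5, D 3, E 3, F 2, G 6, H 4.
G leads with 6 wins (next highest: 5).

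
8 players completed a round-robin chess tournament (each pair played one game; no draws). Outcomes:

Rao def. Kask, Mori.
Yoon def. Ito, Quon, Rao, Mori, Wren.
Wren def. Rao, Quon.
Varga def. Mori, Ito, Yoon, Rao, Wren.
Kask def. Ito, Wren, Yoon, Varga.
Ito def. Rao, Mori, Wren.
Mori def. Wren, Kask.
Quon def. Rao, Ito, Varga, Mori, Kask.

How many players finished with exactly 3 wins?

1

Win totals: Mori 2, Varga 5, Rao 2, Wren 2, Kask 4, Ito 3, Yoon 5, Quon 5.
Exactly 3: Ito — 1 player.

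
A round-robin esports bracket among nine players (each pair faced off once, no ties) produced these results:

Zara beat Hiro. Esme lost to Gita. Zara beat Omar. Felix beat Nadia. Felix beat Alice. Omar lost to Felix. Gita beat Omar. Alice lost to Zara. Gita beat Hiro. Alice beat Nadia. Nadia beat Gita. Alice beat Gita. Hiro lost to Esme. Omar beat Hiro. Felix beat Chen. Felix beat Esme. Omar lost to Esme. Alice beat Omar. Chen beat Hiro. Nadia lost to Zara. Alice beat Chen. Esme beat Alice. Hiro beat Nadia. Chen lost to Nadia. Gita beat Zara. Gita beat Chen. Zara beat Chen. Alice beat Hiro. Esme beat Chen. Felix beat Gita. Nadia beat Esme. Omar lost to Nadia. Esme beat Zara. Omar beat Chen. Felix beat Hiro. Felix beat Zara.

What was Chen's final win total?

1

Chen's results: beat Hiro; lost to Esme, Felix, Gita, Zara, Omar, Nadia, Alice.
That is 1 win.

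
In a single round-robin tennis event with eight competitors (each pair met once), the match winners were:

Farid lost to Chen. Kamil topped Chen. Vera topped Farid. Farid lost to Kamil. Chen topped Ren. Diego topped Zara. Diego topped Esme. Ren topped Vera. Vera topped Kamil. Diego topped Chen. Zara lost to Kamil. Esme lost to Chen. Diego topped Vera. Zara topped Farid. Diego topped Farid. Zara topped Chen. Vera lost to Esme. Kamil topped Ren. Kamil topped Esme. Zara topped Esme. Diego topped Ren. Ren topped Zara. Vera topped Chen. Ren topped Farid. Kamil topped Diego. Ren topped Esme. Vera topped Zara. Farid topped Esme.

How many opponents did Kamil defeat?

Kamil's results: beat Esme, Chen, Ren, Diego, Zara, Farid; lost to Vera.
That is 6 wins.

6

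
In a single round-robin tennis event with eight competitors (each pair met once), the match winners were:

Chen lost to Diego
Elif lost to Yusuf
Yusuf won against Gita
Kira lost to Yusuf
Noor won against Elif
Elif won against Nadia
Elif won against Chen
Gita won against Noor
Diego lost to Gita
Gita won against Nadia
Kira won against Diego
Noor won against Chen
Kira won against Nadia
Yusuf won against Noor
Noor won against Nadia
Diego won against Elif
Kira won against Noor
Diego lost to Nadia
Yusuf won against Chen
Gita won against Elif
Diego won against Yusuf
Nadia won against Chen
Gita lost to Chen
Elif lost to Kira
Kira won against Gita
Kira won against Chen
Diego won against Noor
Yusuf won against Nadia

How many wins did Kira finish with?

Kira's results: beat Diego, Elif, Noor, Gita, Chen, Nadia; lost to Yusuf.
That is 6 wins.

6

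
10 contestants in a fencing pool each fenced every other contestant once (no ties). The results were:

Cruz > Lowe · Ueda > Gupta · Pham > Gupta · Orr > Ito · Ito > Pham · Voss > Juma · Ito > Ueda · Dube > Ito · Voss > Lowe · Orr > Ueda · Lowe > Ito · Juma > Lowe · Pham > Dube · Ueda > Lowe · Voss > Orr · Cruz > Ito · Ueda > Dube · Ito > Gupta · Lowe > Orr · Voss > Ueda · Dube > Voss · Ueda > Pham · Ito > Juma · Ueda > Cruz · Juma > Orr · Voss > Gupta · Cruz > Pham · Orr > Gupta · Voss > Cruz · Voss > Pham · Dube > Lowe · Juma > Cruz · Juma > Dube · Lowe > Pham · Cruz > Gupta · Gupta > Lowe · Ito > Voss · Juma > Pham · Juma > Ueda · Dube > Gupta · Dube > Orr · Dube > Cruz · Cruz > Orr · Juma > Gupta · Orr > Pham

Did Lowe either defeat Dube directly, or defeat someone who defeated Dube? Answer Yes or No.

Lowe did not beat Dube directly.
Lowe beat Pham, Orr, Ito. Of those, Pham beat Dube.

Yes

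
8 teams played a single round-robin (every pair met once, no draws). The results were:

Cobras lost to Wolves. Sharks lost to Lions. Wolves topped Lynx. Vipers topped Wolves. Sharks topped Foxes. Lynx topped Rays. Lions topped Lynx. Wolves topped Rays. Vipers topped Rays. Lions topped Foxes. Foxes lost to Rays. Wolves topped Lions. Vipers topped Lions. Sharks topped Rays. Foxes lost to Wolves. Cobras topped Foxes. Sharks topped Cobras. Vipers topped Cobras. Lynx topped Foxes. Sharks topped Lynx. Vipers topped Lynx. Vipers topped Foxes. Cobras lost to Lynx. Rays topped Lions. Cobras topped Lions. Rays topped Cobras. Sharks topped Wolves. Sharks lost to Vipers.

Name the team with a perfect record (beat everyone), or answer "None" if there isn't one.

Vipers

Vipers has 7 wins out of 7 opponents — a perfect record.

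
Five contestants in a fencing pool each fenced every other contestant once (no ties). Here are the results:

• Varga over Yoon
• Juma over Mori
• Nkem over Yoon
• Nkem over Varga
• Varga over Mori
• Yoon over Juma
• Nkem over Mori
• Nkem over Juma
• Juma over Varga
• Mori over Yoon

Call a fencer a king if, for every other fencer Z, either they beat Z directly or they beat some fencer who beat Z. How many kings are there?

1

Varga cannot reach Nkem in two steps.
Mori cannot reach Varga, Nkem in two steps.
Nkem reaches everyone (king).
Juma cannot reach Nkem in two steps.
Yoon cannot reach Nkem in two steps.
Kings: Nkem — 1.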